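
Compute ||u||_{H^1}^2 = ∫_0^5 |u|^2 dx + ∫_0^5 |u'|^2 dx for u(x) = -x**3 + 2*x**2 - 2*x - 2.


||u||_{H^1}^2 = 166615/21

The H^1 norm (squared) on an interval (0, L) is
  ||u||_{H^1}^2 = ∫_0^L u(x)^2 dx + ∫_0^L u'(x)^2 dx.
Compute u'(x) = -3*x**2 + 4*x - 2.
Then u(x)^2 = x**6 - 4*x**5 + 8*x**4 - 4*x**3 - 4*x**2 + 8*x + 4 and u'(x)^2 = 9*x**4 - 24*x**3 + 28*x**2 - 16*x + 4.
Integrate each monomial from 0 to 5 using ∫_0^5 c·x^n dx = c·5^(n+1)/(n+1):
  ∫_0^5 u(x)^2 dx = ∫_0^5 (x^6 - 4*x^5 + 8*x^4 - 4*x^3 - 4*x^2 + 8*x + 4) dx. Term by term:
    ∫_0^5 x^6 dx = 78125/7;  ∫_0^5 -4*x^5 dx = -31250/3;  ∫_0^5 8*x^4 dx = 5000;
    ∫_0^5 -4*x^3 dx = -625;  ∫_0^5 -4*x^2 dx = -500/3;  ∫_0^5 8*x dx = 100;
    ∫_0^5 4 dx = 20.
  Sum: 78125/7 − 31250/3 + 5000 − 625 − 500/3 + 100 + 20 = 106520/21.
  ∫_0^5 u'(x)^2 dx = ∫_0^5 (9*x^4 - 24*x^3 + 28*x^2 - 16*x + 4) dx. Term by term:
    ∫_0^5 9*x^4 dx = 5625;  ∫_0^5 -24*x^3 dx = -3750;  ∫_0^5 28*x^2 dx = 3500/3;
    ∫_0^5 -16*x dx = -200;  ∫_0^5 4 dx = 20.
  Sum: 5625 − 3750 + 3500/3 − 200 + 20 = 8585/3.
Adding: ||u||_{H^1}^2 = 106520/21 + 8585/3 = 166615/21.


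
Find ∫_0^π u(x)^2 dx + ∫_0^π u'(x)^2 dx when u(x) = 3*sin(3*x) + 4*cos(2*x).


||u||_{H^1(0,π)}^2 = 144 + 85*π

u'(x) = -8*sin(2*x) + 9*cos(3*x).
Expand u² and (u')² and integrate term by term on (0, π), using: for integers n ≥ 1, ∫_0^π sin²(nx) dx = ∫_0^π cos²(nx) dx = π/2; for n ≠ n', ∫_0^π sin(nx)sin(n'x) dx = ∫_0^π cos(nx)cos(n'x) dx = 0; and by product-to-sum, ∫_0^π sin(nx)cos(n'x) dx = ½∫_0^π [sin((n+n')x) + sin((n−n')x)] dx, which is 0 when n+n' is even and 2n/(n²−n'²) when n+n' is odd (it need not vanish on (0, π)).
  u² squared terms: (3)²·∫sin(3x)² dx = 9·π/2 = 9*π/2;  (4)²·∫cos(2x)² dx = 16·π/2 = 8*π.
  u² cross terms: 2·(3)·(4)·∫sin(3x)·cos(2x) dx = 24·(6/5) = 144/5.
  So ∫_0^π u² dx = 9*π/2 + 8*π + 144/5 = 144/5 + 25*π/2.
  (u')² squared terms: (-8)²·∫sin(2x)² dx = 64·π/2 = 32*π;  (9)²·∫cos(3x)² dx = 81·π/2 = 81*π/2.
  (u')² cross terms: 2·(-8)·(9)·∫sin(2x)·cos(3x) dx = -144·(-4/5) = 576/5.
  So ∫_0^π (u')² dx = 32*π + 81*π/2 + 576/5 = 576/5 + 145*π/2.
||u||_{H^1}^2 = (144/5 + 25*π/2) + (576/5 + 145*π/2) = 144 + 85*π.


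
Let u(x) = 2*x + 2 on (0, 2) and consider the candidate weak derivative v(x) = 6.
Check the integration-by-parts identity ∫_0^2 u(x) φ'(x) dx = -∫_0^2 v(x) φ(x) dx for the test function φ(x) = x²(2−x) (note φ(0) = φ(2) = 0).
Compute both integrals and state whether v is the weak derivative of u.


LHS = -8/3, RHS = -8. No, v is not the weak derivative of u.

u(x) = 2*x + 2, classical derivative u'(x) = 2.
φ(x) = x²(2−x), so φ'(x) = x*(4 - 3*x).
Note φ(0) = φ(2) = 0, so the boundary term u·φ vanishes.
LHS = ∫_0^2 u(x) φ'(x) dx = ∫_0^2 (-6*x^3 + 2*x^2 + 8*x) dx. Term by term:
  ∫_0^2 -6*x^3 dx = -24;  ∫_0^2 2*x^2 dx = 16/3;  ∫_0^2 8*x dx = 16.
Sum: -24 + 16/3 + 16 = -8/3.
So LHS = -8/3.
∫_0^2 v(x) φ(x) dx = ∫_0^2 (-6*x^3 + 12*x^2) dx. Term by term:
  ∫_0^2 -6*x^3 dx = -24;  ∫_0^2 12*x^2 dx = 32.
Sum: -24 + 32 = 8.
So RHS = -∫_0^2 v(x) φ(x) dx = -8.
LHS − RHS = 16/3 ≠ 0, so the identity fails.
(For a valid weak derivative the identity must hold for EVERY test function, in particular this one. The failure shows v is NOT the weak derivative of u.)
Correct weak derivative would be u'(x) = 2.


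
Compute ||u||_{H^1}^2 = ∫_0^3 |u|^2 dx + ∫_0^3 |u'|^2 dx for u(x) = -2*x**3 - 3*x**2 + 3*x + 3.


||u||_{H^1}^2 = 353781/70

The H^1 norm (squared) on an interval (0, L) is
  ||u||_{H^1}^2 = ∫_0^L u(x)^2 dx + ∫_0^L u'(x)^2 dx.
Compute u'(x) = -6*x**2 - 6*x + 3.
Then u(x)^2 = 4*x**6 + 12*x**5 - 3*x**4 - 30*x**3 - 9*x**2 + 18*x + 9 and u'(x)^2 = 36*x**4 + 72*x**3 - 36*x + 9.
Integrate each monomial from 0 to 3 using ∫_0^3 c·x^n dx = c·3^(n+1)/(n+1):
  ∫_0^3 u(x)^2 dx = ∫_0^3 (4*x^6 + 12*x^5 - 3*x^4 - 30*x^3 - 9*x^2 + 18*x + 9) dx. Term by term:
    ∫_0^3 4*x^6 dx = 8748/7;  ∫_0^3 12*x^5 dx = 1458;  ∫_0^3 -3*x^4 dx = -729/5;
    ∫_0^3 -30*x^3 dx = -1215/2;  ∫_0^3 -9*x^2 dx = -81;  ∫_0^3 18*x dx = 81;
    ∫_0^3 9 dx = 27.
  Sum: 8748/7 + 1458 − 729/5 − 1215/2 − 81 + 81 + 27 = 138699/70.
  ∫_0^3 u'(x)^2 dx = ∫_0^3 (36*x^4 + 72*x^3 - 36*x + 9) dx. Term by term:
    ∫_0^3 36*x^4 dx = 8748/5;  ∫_0^3 72*x^3 dx = 1458;  ∫_0^3 -36*x dx = -162;
    ∫_0^3 9 dx = 27.
  Sum: 8748/5 + 1458 − 162 + 27 = 15363/5.
Adding: ||u||_{H^1}^2 = 138699/70 + 15363/5 = 353781/70.


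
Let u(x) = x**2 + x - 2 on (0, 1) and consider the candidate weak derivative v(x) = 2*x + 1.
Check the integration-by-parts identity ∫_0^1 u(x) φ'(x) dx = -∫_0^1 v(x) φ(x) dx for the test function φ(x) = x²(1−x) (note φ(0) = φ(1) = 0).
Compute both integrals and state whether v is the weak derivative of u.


LHS = -11/60, RHS = -11/60. Yes, v = u' weakly.

u(x) = x**2 + x - 2, classical derivative u'(x) = 2*x + 1.
φ(x) = x²(1−x), so φ'(x) = x*(2 - 3*x).
Note φ(0) = φ(1) = 0, so the boundary term u·φ vanishes.
LHS = ∫_0^1 u(x) φ'(x) dx = ∫_0^1 (-3*x^4 - x^3 + 8*x^2 - 4*x) dx. Term by term:
  ∫_0^1 -3*x^4 dx = -3/5;  ∫_0^1 -x^3 dx = -1/4;  ∫_0^1 8*x^2 dx = 8/3;
  ∫_0^1 -4*x dx = -2.
Sum: -3/5 − 1/4 + 8/3 − 2 = -11/60.
So LHS = -11/60.
∫_0^1 v(x) φ(x) dx = ∫_0^1 (-2*x^4 + x^3 + x^2) dx. Term by term:
  ∫_0^1 -2*x^4 dx = -2/5;  ∫_0^1 x^3 dx = 1/4;  ∫_0^1 x^2 dx = 1/3.
Sum: -2/5 + 1/4 + 1/3 = 11/60.
So RHS = -∫_0^1 v(x) φ(x) dx = -11/60.
LHS = RHS, so the identity holds for this test φ.
Moreover u is smooth here and v(x) = u'(x) = 2*x + 1 pointwise, so the identity holds for every test function. Hence v is the weak derivative of u.


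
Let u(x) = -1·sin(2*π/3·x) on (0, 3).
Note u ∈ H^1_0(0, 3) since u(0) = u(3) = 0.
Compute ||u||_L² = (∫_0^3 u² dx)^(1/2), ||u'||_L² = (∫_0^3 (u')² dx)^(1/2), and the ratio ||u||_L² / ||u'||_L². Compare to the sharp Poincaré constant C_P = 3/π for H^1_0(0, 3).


||u||_L² / ||u'||_L² = 3/(2*π) < C_P = 3/π.

u(x) = -1·sin(2*π/3·x), so u'(x) = -2*π*cos(2*π*x/3)/3.
Writing u(x) = A·sin(kπx/L) with A = -1 and k = 2, use ∫_0^L sin²(kπx/L) dx = L/2 and ∫_0^L cos²(kπx/L) dx = L/2.
u² = 1·sin²(2*π/3·x) and (u')² = 4*π^2/9·cos²(2*π/3·x), and each of sin², cos² integrates to L/2 = 3/2 over (0, 3).
∫_0^3 u² dx = 3/2, so ||u||_L² = sqrt(6)/2.
∫_0^3 (u')² dx = 2*π^2/3, so ||u'||_L² = sqrt(6)*π/3.
Ratio ||u||_L² / ||u'||_L² = 3/(2*π).
Sharp Poincaré constant on H^1_0(0, 3) is C_P = L/π = 3/π, achieved by sin(π/3·x).
This is the k = 2 harmonic; the ratio L/(kπ) is strictly less than C_P = L/π, consistent with the sharp inequality ||u||_L² ≤ C_P ||u'||_L².


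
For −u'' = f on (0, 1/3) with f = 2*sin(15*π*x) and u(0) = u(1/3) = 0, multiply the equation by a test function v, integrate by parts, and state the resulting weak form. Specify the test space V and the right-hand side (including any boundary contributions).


V = H^1_0(0, 1/3) (so v(0) = v(1/3) = 0); weak form: ∫_0^1/3 u'v' dx = ∫_0^1/3 (2*sin(15*π*x)) v dx for all v ∈ V.

Multiply both sides by a test function v and integrate from 0 to 1/3:
  ∫_0^1/3 −u''(x) v(x) dx = ∫_0^1/3 f(x) v(x) dx.
Integrate the LHS by parts once:
  ∫_0^1/3 −u'' v dx = −[u'(x) v(x)]_0^1/3 + ∫_0^1/3 u'(x) v'(x) dx.
Thus ∫_0^1/3 u'(x) v'(x) dx = ∫_0^1/3 f(x) v(x) dx + [u'(x) v(x)]_0^1/3.
Choose V so that boundary terms are either known or forced to vanish.
u is Dirichlet: u(0) = u(1/3) = 0. Let V = H^1_0(0, 1/3); then v(0) = v(1/3) = 0, and [u' v]_0^1/3 = 0.
Weak formulation: find u (satisfying any essential BC) such that ∫_0^1/3 u'(x) v'(x) dx = ∫_0^1/3 f v dx for all v ∈ V.
Substituting f(x) = 2*sin(15*π*x), the right-hand side is ∫_0^1/3 (2*sin(15*π*x)) v dx.


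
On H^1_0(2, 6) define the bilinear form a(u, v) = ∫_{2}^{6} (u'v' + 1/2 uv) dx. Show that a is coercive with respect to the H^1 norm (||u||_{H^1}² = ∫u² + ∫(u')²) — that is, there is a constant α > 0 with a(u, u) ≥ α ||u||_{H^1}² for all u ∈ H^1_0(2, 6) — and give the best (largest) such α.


α = (8 + π^2)/(π^2 + 16)

Coercivity of a(·,·) on H^1_0(2, 6) means a(u, u) ≥ α ||u||_{H^1}² for every u ∈ H^1_0.
The interval has length L = 4, and Poincaré/coercivity depend only on L. Here a(u, u) = ∫(u')² + (1/2)·∫u².
Here 0 < c = 1/2 < 1. The condition a(u,u) ≥ α||u||_{H^1}² reads (1−α)∫(u')² ≥ (α−c)∫u². Any admissible α is ≤ 1 (rapidly oscillating u have ∫u²/∫(u')² → 0), and α = 1 would force 0 ≥ (1−c)∫u², impossible since c < 1; so 1−α > 0. By the sharp Poincaré inequality on H^1_0 of an interval of length L, ∫(u')² ≥ (π/L)²∫u² with equality for the first sine mode sin(π(x−x₀)/L) (x₀ the left endpoint), so the inequality holds for all u iff (1−α)(π/L)² ≥ α − c, i.e. α ≤ ((π/L)² + c)/((π/L)² + 1) = (1 + c(L/π)²)/(1 + (L/π)²). With (π/L)² = π^2/16 and c = 1/2, the largest admissible constant is α = ((π/L)² + c)/((π/L)² + 1).
Simplifying, α = (8 + π^2)/(π^2 + 16).


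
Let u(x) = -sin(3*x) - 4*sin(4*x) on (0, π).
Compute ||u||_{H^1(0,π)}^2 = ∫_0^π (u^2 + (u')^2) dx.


||u||_{H^1(0,π)}^2 = 141*π

u'(x) = -3*cos(3*x) - 16*cos(4*x).
Expand u² and (u')² and integrate term by term on (0, π), using: for integers n ≥ 1, ∫_0^π sin²(nx) dx = ∫_0^π cos²(nx) dx = π/2; for n ≠ n', ∫_0^π sin(nx)sin(n'x) dx = ∫_0^π cos(nx)cos(n'x) dx = 0; and by product-to-sum, ∫_0^π sin(nx)cos(n'x) dx = ½∫_0^π [sin((n+n')x) + sin((n−n')x)] dx, which is 0 when n+n' is even and 2n/(n²−n'²) when n+n' is odd (it need not vanish on (0, π)).
  u² squared terms: (-1)²·∫sin(3x)² dx = 1·π/2 = π/2;  (-4)²·∫sin(4x)² dx = 16·π/2 = 8*π.
  u² cross terms: 2·(-1)·(-4)·∫sin(3x)·sin(4x) dx = 8·(0) = 0.
  So ∫_0^π u² dx = π/2 + 8*π + 0 = 17*π/2.
  (u')² squared terms: (-16)²·∫cos(4x)² dx = 256·π/2 = 128*π;  (-3)²·∫cos(3x)² dx = 9·π/2 = 9*π/2.
  (u')² cross terms: 2·(-16)·(-3)·∫cos(4x)·cos(3x) dx = 96·(0) = 0.
  So ∫_0^π (u')² dx = 128*π + 9*π/2 + 0 = 265*π/2.
||u||_{H^1}^2 = (17*π/2) + (265*π/2) = 141*π.


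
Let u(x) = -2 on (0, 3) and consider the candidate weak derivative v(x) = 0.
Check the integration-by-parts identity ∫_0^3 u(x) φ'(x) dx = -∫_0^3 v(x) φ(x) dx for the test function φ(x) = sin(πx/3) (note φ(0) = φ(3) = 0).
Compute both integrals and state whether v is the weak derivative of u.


LHS = 0, RHS = 0. Yes, v = u' weakly.

u(x) = -2, classical derivative u'(x) = 0.
φ(x) = sin(πx/3), so φ'(x) = π*cos(π*x/3)/3.
Note φ(0) = φ(3) = 0, so the boundary term u·φ vanishes.
LHS = ∫_0^3 u(x) φ'(x) dx = ∫_0^3 (-2*π*cos(π*x/3)/3) dx. Term by term:
  ∫_0^3 -2*π*cos(π*x/3)/3 dx = 0.
So LHS = 0.
∫_0^3 v(x) φ(x) dx = ∫_0^3 (0) dx. Term by term:
  ∫_0^3 0 dx = 0.
So RHS = -∫_0^3 v(x) φ(x) dx = 0.
LHS = RHS, so the identity holds for this test φ.
Moreover u is smooth here and v(x) = u'(x) = 0 pointwise, so the identity holds for every test function. Hence v is the weak derivative of u.


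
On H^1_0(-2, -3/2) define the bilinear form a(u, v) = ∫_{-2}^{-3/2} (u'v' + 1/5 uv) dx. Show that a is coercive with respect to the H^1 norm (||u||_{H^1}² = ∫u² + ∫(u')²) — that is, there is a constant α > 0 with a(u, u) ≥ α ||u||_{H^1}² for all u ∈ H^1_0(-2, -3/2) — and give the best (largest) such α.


α = (1 + 20*π^2)/(5*(1 + 4*π^2))

Coercivity of a(·,·) on H^1_0(-2, -3/2) means a(u, u) ≥ α ||u||_{H^1}² for every u ∈ H^1_0.
The interval has length L = 1/2, and Poincaré/coercivity depend only on L. Here a(u, u) = ∫(u')² + (1/5)·∫u².
Here 0 < c = 1/5 < 1. The condition a(u,u) ≥ α||u||_{H^1}² reads (1−α)∫(u')² ≥ (α−c)∫u². Any admissible α is ≤ 1 (rapidly oscillating u have ∫u²/∫(u')² → 0), and α = 1 would force 0 ≥ (1−c)∫u², impossible since c < 1; so 1−α > 0. By the sharp Poincaré inequality on H^1_0 of an interval of length L, ∫(u')² ≥ (π/L)²∫u² with equality for the first sine mode sin(π(x−x₀)/L) (x₀ the left endpoint), so the inequality holds for all u iff (1−α)(π/L)² ≥ α − c, i.e. α ≤ ((π/L)² + c)/((π/L)² + 1) = (1 + c(L/π)²)/(1 + (L/π)²). With (π/L)² = 4*π^2 and c = 1/5, the largest admissible constant is α = ((π/L)² + c)/((π/L)² + 1).
Simplifying, α = (1 + 20*π^2)/(5*(1 + 4*π^2)).


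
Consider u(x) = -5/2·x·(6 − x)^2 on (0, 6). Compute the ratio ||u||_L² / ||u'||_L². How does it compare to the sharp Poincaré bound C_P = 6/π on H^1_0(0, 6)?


||u||_L² / ||u'||_L² = 3*sqrt(14)/7 < C_P = 6/π.

u(x) = -5/2·x·(6 − x)^2, so u'(x) = 15*(2 - x)*(x/2 - 3).
u(x) = -5/2·x·(6 − x)^2 vanishes at x = 0 and x = 6, so u ∈ H^1_0(0, 6). Differentiate via the product rule and integrate the resulting polynomials term by term.
  ∫_0^6 u² dx = ∫_0^6 (25*x^6/4 - 150*x^5 + 1350*x^4 - 5400*x^3 + 8100*x^2) dx. Term by term:
    ∫_0^6 25*x^6/4 dx = 1749600/7;  ∫_0^6 -150*x^5 dx = -1166400;  ∫_0^6 1350*x^4 dx = 2099520;
    ∫_0^6 -5400*x^3 dx = -1749600;  ∫_0^6 8100*x^2 dx = 583200.
  Sum: 1749600/7 − 1166400 + 2099520 − 1749600 + 583200 = 116640/7.
  ∫_0^6 (u')² dx = ∫_0^6 (225*x^4/4 - 900*x^3 + 4950*x^2 - 10800*x + 8100) dx. Term by term:
    ∫_0^6 225*x^4/4 dx = 87480;  ∫_0^6 -900*x^3 dx = -291600;  ∫_0^6 4950*x^2 dx = 356400;
    ∫_0^6 -10800*x dx = -194400;  ∫_0^6 8100 dx = 48600.
  Sum: 87480 − 291600 + 356400 − 194400 + 48600 = 6480.
∫_0^6 u² dx = 116640/7, so ||u||_L² = 108*sqrt(70)/7.
∫_0^6 (u')² dx = 6480, so ||u'||_L² = 36*sqrt(5).
Ratio ||u||_L² / ||u'||_L² = 3*sqrt(14)/7.
Sharp Poincaré constant on H^1_0(0, 6) is C_P = L/π = 6/π, achieved by sin(π/6·x).
A polynomial bump cannot attain the sharp Poincaré constant (only the first sine eigenfunction does), so the ratio is strictly less than C_P, consistent with ||u||_L² ≤ C_P ||u'||_L².


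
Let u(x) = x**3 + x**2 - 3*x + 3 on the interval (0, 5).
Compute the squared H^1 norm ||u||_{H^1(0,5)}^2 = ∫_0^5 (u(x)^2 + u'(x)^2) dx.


||u||_{H^1}^2 = 143505/7

The H^1 norm (squared) on an interval (0, L) is
  ||u||_{H^1}^2 = ∫_0^L u(x)^2 dx + ∫_0^L u'(x)^2 dx.
Compute u'(x) = 3*x**2 + 2*x - 3.
Then u(x)^2 = x**6 + 2*x**5 - 5*x**4 + 15*x**2 - 18*x + 9 and u'(x)^2 = 9*x**4 + 12*x**3 - 14*x**2 - 12*x + 9.
Integrate each monomial from 0 to 5 using ∫_0^5 c·x^n dx = c·5^(n+1)/(n+1):
  ∫_0^5 u(x)^2 dx = ∫_0^5 (x^6 + 2*x^5 - 5*x^4 + 15*x^2 - 18*x + 9) dx. Term by term:
    ∫_0^5 x^6 dx = 78125/7;  ∫_0^5 2*x^5 dx = 15625/3;  ∫_0^5 -5*x^4 dx = -3125;
    ∫_0^5 15*x^2 dx = 625;  ∫_0^5 -18*x dx = -225;  ∫_0^5 9 dx = 45.
  Sum: 78125/7 + 15625/3 − 3125 + 625 − 225 + 45 = 287470/21.
  ∫_0^5 u'(x)^2 dx = ∫_0^5 (9*x^4 + 12*x^3 - 14*x^2 - 12*x + 9) dx. Term by term:
    ∫_0^5 9*x^4 dx = 5625;  ∫_0^5 12*x^3 dx = 1875;  ∫_0^5 -14*x^2 dx = -1750/3;
    ∫_0^5 -12*x dx = -150;  ∫_0^5 9 dx = 45.
  Sum: 5625 + 1875 − 1750/3 − 150 + 45 = 20435/3.
Adding: ||u||_{H^1}^2 = 287470/21 + 20435/3 = 143505/7.


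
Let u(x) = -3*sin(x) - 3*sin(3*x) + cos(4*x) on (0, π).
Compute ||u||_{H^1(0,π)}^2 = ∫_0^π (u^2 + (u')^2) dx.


||u||_{H^1(0,π)}^2 = 3536/35 + 125*π/2

u'(x) = -4*sin(4*x) - 3*cos(x) - 9*cos(3*x).
Expand u² and (u')² and integrate term by term on (0, π), using: for integers n ≥ 1, ∫_0^π sin²(nx) dx = ∫_0^π cos²(nx) dx = π/2; for n ≠ n', ∫_0^π sin(nx)sin(n'x) dx = ∫_0^π cos(nx)cos(n'x) dx = 0; and by product-to-sum, ∫_0^π sin(nx)cos(n'x) dx = ½∫_0^π [sin((n+n')x) + sin((n−n')x)] dx, which is 0 when n+n' is even and 2n/(n²−n'²) when n+n' is odd (it need not vanish on (0, π)).
  u² squared terms: (-3)²·∫sin(x)² dx = 9·π/2 = 9*π/2;  (-3)²·∫sin(3x)² dx = 9·π/2 = 9*π/2;  (1)²·∫cos(4x)² dx = 1·π/2 = π/2.
  u² cross terms: 2·(-3)·(-3)·∫sin(x)·sin(3x) dx = 18·(0) = 0;  2·(-3)·(1)·∫sin(x)·cos(4x) dx = -6·(-2/15) = 4/5;  2·(-3)·(1)·∫sin(3x)·cos(4x) dx = -6·(-6/7) = 36/7.
  So ∫_0^π u² dx = 9*π/2 + 9*π/2 + π/2 + 0 + 4/5 + 36/7 = 208/35 + 19*π/2.
  (u')² squared terms: (-9)²·∫cos(3x)² dx = 81·π/2 = 81*π/2;  (-4)²·∫sin(4x)² dx = 16·π/2 = 8*π;  (-3)²·∫cos(x)² dx = 9·π/2 = 9*π/2.
  (u')² cross terms: 2·(-9)·(-4)·∫cos(3x)·sin(4x) dx = 72·(8/7) = 576/7;  2·(-9)·(-3)·∫cos(3x)·cos(x) dx = 54·(0) = 0;  2·(-4)·(-3)·∫sin(4x)·cos(x) dx = 24·(8/15) = 64/5.
  So ∫_0^π (u')² dx = 81*π/2 + 8*π + 9*π/2 + 576/7 + 0 + 64/5 = 3328/35 + 53*π.
||u||_{H^1}^2 = (208/35 + 19*π/2) + (3328/35 + 53*π) = 3536/35 + 125*π/2.


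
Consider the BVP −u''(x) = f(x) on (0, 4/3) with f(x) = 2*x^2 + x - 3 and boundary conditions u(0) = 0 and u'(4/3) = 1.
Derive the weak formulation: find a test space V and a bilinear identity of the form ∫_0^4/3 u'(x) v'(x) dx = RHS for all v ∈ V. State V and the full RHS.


V = {v ∈ H^1(0, 4/3) : v(0) = 0} (test functions vanish at x = 0 where u is specified); weak form: ∫_0^4/3 u'v' dx = ∫_0^4/3 (2*x^2 + x - 3) v dx + v(4/3) for all v ∈ V.

Multiply both sides by a test function v and integrate from 0 to 4/3:
  ∫_0^4/3 −u''(x) v(x) dx = ∫_0^4/3 f(x) v(x) dx.
Integrate the LHS by parts once:
  ∫_0^4/3 −u'' v dx = −[u'(x) v(x)]_0^4/3 + ∫_0^4/3 u'(x) v'(x) dx.
Thus ∫_0^4/3 u'(x) v'(x) dx = ∫_0^4/3 f(x) v(x) dx + [u'(x) v(x)]_0^4/3.
Choose V so that boundary terms are either known or forced to vanish.
Mixed BC: u(0) = 0 (Dirichlet) and u'(4/3) = 1 (Neumann). Define V = {v ∈ H^1(0, 4/3) : v(0) = 0}. Then [u' v]_0^4/3 = u'(4/3)·v(4/3) − u'(0)·0 = v(4/3).
Weak formulation: find u (satisfying any essential BC) such that ∫_0^4/3 u'(x) v'(x) dx = ∫_0^4/3 f v dx + v(4/3) for all v ∈ V (Dirichlet at 0 absorbed into V; Neumann datum at x = 4/3 contributes the boundary term).
Substituting f(x) = 2*x^2 + x - 3, the right-hand side is ∫_0^4/3 (2*x^2 + x - 3) v dx + v(4/3).


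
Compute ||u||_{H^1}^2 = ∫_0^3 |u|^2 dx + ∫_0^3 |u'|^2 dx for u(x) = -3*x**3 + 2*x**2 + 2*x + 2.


||u||_{H^1}^2 = 119793/35

The H^1 norm (squared) on an interval (0, L) is
  ||u||_{H^1}^2 = ∫_0^L u(x)^2 dx + ∫_0^L u'(x)^2 dx.
Compute u'(x) = -9*x**2 + 4*x + 2.
Then u(x)^2 = 9*x**6 - 12*x**5 - 8*x**4 - 4*x**3 + 12*x**2 + 8*x + 4 and u'(x)^2 = 81*x**4 - 72*x**3 - 20*x**2 + 16*x + 4.
Integrate each monomial from 0 to 3 using ∫_0^3 c·x^n dx = c·3^(n+1)/(n+1):
  ∫_0^3 u(x)^2 dx = ∫_0^3 (9*x^6 - 12*x^5 - 8*x^4 - 4*x^3 + 12*x^2 + 8*x + 4) dx. Term by term:
    ∫_0^3 9*x^6 dx = 19683/7;  ∫_0^3 -12*x^5 dx = -1458;  ∫_0^3 -8*x^4 dx = -1944/5;
    ∫_0^3 -4*x^3 dx = -81;  ∫_0^3 12*x^2 dx = 108;  ∫_0^3 8*x dx = 36;
    ∫_0^3 4 dx = 12.
  Sum: 19683/7 − 1458 − 1944/5 − 81 + 108 + 36 + 12 = 36402/35.
  ∫_0^3 u'(x)^2 dx = ∫_0^3 (81*x^4 - 72*x^3 - 20*x^2 + 16*x + 4) dx. Term by term:
    ∫_0^3 81*x^4 dx = 19683/5;  ∫_0^3 -72*x^3 dx = -1458;  ∫_0^3 -20*x^2 dx = -180;
    ∫_0^3 16*x dx = 72;  ∫_0^3 4 dx = 12.
  Sum: 19683/5 − 1458 − 180 + 72 + 12 = 11913/5.
Adding: ||u||_{H^1}^2 = 36402/35 + 11913/5 = 119793/35.


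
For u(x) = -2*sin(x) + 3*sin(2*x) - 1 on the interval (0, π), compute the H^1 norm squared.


||u||_{H^1(0,π)}^2 = 8 + 55*π/2

u'(x) = -2*cos(x) + 6*cos(2*x).
Expand u² and (u')² and integrate term by term on (0, π), using: for integers n ≥ 1, ∫_0^π sin²(nx) dx = ∫_0^π cos²(nx) dx = π/2; for n ≠ n', ∫_0^π sin(nx)sin(n'x) dx = ∫_0^π cos(nx)cos(n'x) dx = 0; and by product-to-sum, ∫_0^π sin(nx)cos(n'x) dx = ½∫_0^π [sin((n+n')x) + sin((n−n')x)] dx, which is 0 when n+n' is even and 2n/(n²−n'²) when n+n' is odd (it need not vanish on (0, π)). For the constant mode: ∫_0^π 1 dx = π, ∫_0^π cos(nx) dx = 0, ∫_0^π sin(nx) dx = (1−(−1)^n)/n.
  u² squared terms: (-1)²·∫1 dx = 1·π = π;  (-2)²·∫sin(x)² dx = 4·π/2 = 2*π;  (3)²·∫sin(2x)² dx = 9·π/2 = 9*π/2.
  u² cross terms: 2·(-1)·(-2)·∫1·sin(x) dx = 4·(2) = 8;  2·(-1)·(3)·∫1·sin(2x) dx = -6·(0) = 0;  2·(-2)·(3)·∫sin(x)·sin(2x) dx = -12·(0) = 0.
  So ∫_0^π u² dx = π + 2*π + 9*π/2 + 8 + 0 + 0 = 8 + 15*π/2.
  (u')² squared terms: (-2)²·∫cos(x)² dx = 4·π/2 = 2*π;  (6)²·∫cos(2x)² dx = 36·π/2 = 18*π.
  (u')² cross terms: 2·(-2)·(6)·∫cos(x)·cos(2x) dx = -24·(0) = 0.
  So ∫_0^π (u')² dx = 2*π + 18*π + 0 = 20*π.
||u||_{H^1}^2 = (8 + 15*π/2) + (20*π) = 8 + 55*π/2.


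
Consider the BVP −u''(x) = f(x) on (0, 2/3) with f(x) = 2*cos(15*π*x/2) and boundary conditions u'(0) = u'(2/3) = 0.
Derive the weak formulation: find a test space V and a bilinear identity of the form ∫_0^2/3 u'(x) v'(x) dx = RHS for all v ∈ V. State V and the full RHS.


V = H^1(0, 2/3) (no boundary constraint on v; u is determined up to an additive constant); weak form: ∫_0^2/3 u'v' dx = ∫_0^2/3 (2*cos(15*π*x/2)) v dx for all v ∈ V.

Multiply both sides by a test function v and integrate from 0 to 2/3:
  ∫_0^2/3 −u''(x) v(x) dx = ∫_0^2/3 f(x) v(x) dx.
Integrate the LHS by parts once:
  ∫_0^2/3 −u'' v dx = −[u'(x) v(x)]_0^2/3 + ∫_0^2/3 u'(x) v'(x) dx.
Thus ∫_0^2/3 u'(x) v'(x) dx = ∫_0^2/3 f(x) v(x) dx + [u'(x) v(x)]_0^2/3.
Choose V so that boundary terms are either known or forced to vanish.
u has homogeneous Neumann: u'(0) = u'(2/3) = 0. So [u' v]_0^2/3 = 0·v(2/3) − 0·v(0) = 0 for any v; take V = H^1(0, 2/3).
Weak formulation: find u (satisfying any essential BC) such that ∫_0^2/3 u'(x) v'(x) dx = ∫_0^2/3 f v dx for all v ∈ V (homogeneous Neumann, so boundary terms vanish).
Substituting f(x) = 2*cos(15*π*x/2), the right-hand side is ∫_0^2/3 (2*cos(15*π*x/2)) v dx.
Compatibility check (pure Neumann): taking v ≡ 1 ∈ V gives 0 = ∫_0^2/3 f dx + (0) − (0), i.e. ∫_0^2/3 f dx must equal u'(0) − u'(2/3) = 0. Indeed ∫_0^2/3 (2*cos(15*π*x/2)) dx = 0, so the data are compatible. The solution is then unique only up to an additive constant (fix it e.g. by requiring ∫_0^2/3 u dx = 0).


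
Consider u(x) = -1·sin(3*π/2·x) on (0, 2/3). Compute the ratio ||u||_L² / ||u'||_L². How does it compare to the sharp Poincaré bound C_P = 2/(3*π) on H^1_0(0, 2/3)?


||u||_L² / ||u'||_L² = 2/(3*π) = C_P.

u(x) = -1·sin(3*π/2·x), so u'(x) = -3*π*cos(3*π*x/2)/2.
Writing u(x) = A·sin(kπx/L) with A = -1 and k = 1, use ∫_0^L sin²(kπx/L) dx = L/2 and ∫_0^L cos²(kπx/L) dx = L/2.
u² = 1·sin²(3*π/2·x) and (u')² = 9*π^2/4·cos²(3*π/2·x), and each of sin², cos² integrates to L/2 = 1/3 over (0, 2/3).
∫_0^2/3 u² dx = 1/3, so ||u||_L² = sqrt(3)/3.
∫_0^2/3 (u')² dx = 3*π^2/4, so ||u'||_L² = sqrt(3)*π/2.
Ratio ||u||_L² / ||u'||_L² = 2/(3*π).
Sharp Poincaré constant on H^1_0(0, 2/3) is C_P = L/π = 2/(3*π), achieved by sin(3*π/2·x).
This is the k = 1 eigenfunction (up to amplitude), so the ratio equals the sharp Poincaré constant exactly.


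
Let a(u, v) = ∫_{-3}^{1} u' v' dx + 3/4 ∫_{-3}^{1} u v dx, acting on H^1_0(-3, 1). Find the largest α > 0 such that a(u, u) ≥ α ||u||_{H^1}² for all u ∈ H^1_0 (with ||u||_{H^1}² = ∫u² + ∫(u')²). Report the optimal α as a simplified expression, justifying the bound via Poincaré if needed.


α = (π^2 + 12)/(π^2 + 16)

Coercivity of a(·,·) on H^1_0(-3, 1) means a(u, u) ≥ α ||u||_{H^1}² for every u ∈ H^1_0.
The interval has length L = 4, and Poincaré/coercivity depend only on L. Here a(u, u) = ∫(u')² + (3/4)·∫u².
Here 0 < c = 3/4 < 1. The condition a(u,u) ≥ α||u||_{H^1}² reads (1−α)∫(u')² ≥ (α−c)∫u². Any admissible α is ≤ 1 (rapidly oscillating u have ∫u²/∫(u')² → 0), and α = 1 would force 0 ≥ (1−c)∫u², impossible since c < 1; so 1−α > 0. By the sharp Poincaré inequality on H^1_0 of an interval of length L, ∫(u')² ≥ (π/L)²∫u² with equality for the first sine mode sin(π(x−x₀)/L) (x₀ the left endpoint), so the inequality holds for all u iff (1−α)(π/L)² ≥ α − c, i.e. α ≤ ((π/L)² + c)/((π/L)² + 1) = (1 + c(L/π)²)/(1 + (L/π)²). With (π/L)² = π^2/16 and c = 3/4, the largest admissible constant is α = ((π/L)² + c)/((π/L)² + 1).
Simplifying, α = (π^2 + 12)/(π^2 + 16).


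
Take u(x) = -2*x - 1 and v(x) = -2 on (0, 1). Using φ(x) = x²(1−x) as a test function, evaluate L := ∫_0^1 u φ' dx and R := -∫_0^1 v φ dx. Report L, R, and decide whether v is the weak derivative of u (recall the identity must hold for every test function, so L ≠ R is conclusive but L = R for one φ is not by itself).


LHS = 1/6, RHS = 1/6. Yes, v = u' weakly.

u(x) = -2*x - 1, classical derivative u'(x) = -2.
φ(x) = x²(1−x), so φ'(x) = x*(2 - 3*x).
Note φ(0) = φ(1) = 0, so the boundary term u·φ vanishes.
LHS = ∫_0^1 u(x) φ'(x) dx = ∫_0^1 (6*x^3 - x^2 - 2*x) dx. Term by term:
  ∫_0^1 6*x^3 dx = 3/2;  ∫_0^1 -x^2 dx = -1/3;  ∫_0^1 -2*x dx = -1.
Sum: 3/2 − 1/3 − 1 = 1/6.
So LHS = 1/6.
∫_0^1 v(x) φ(x) dx = ∫_0^1 (2*x^3 - 2*x^2) dx. Term by term:
  ∫_0^1 2*x^3 dx = 1/2;  ∫_0^1 -2*x^2 dx = -2/3.
Sum: 1/2 − 2/3 = -1/6.
So RHS = -∫_0^1 v(x) φ(x) dx = 1/6.
LHS = RHS, so the identity holds for this test φ.
Moreover u is smooth here and v(x) = u'(x) = -2 pointwise, so the identity holds for every test function. Hence v is the weak derivative of u.


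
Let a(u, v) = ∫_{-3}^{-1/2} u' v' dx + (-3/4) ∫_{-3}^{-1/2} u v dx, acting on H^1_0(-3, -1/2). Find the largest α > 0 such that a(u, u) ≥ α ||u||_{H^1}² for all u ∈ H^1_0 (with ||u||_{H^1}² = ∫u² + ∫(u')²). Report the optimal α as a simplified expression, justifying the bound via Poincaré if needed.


α = (-75 + 16*π^2)/(4*(25 + 4*π^2))

Coercivity of a(·,·) on H^1_0(-3, -1/2) means a(u, u) ≥ α ||u||_{H^1}² for every u ∈ H^1_0.
The interval has length L = 5/2, and Poincaré/coercivity depend only on L. Here a(u, u) = ∫(u')² + (-3/4)·∫u².
Here c = -3/4 < 0 with |c| < (π/L)² = 4*π^2/25, so coercivity still holds. The condition a(u,u) ≥ α||u||_{H^1}² reads (1−α)∫(u')² ≥ (α−c)∫u². Any admissible α is ≤ 1 (rapidly oscillating u have ∫u²/∫(u')² → 0), and α = 1 would force 0 ≥ (1−c)∫u², impossible since c < 1; so 1−α > 0. By the sharp Poincaré inequality on H^1_0 of an interval of length L, ∫(u')² ≥ (π/L)²∫u² with equality for the first sine mode sin(π(x−x₀)/L) (x₀ the left endpoint), so the inequality holds for all u iff (1−α)(π/L)² ≥ α − c, i.e. α ≤ ((π/L)² + c)/((π/L)² + 1) = (1 + c(L/π)²)/(1 + (L/π)²). (Direct route, valid since c ≤ 0: Poincaré gives c∫u² ≥ c(L/π)²∫(u')², so a(u,u) ≥ (1 + c(L/π)²)∫(u')², while ||u||_{H^1}² ≤ (1 + (L/π)²)∫(u')²; dividing yields the same α.) With (π/L)² = 4*π^2/25 and c = -3/4, the largest admissible constant is α = ((π/L)² + c)/((π/L)² + 1).
Simplifying, α = (-75 + 16*π^2)/(4*(25 + 4*π^2)).


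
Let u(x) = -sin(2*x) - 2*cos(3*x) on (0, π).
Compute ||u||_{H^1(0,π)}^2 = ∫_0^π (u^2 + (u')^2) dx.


||u||_{H^1(0,π)}^2 = -32 + 45*π/2

u'(x) = 6*sin(3*x) - 2*cos(2*x).
Expand u² and (u')² and integrate term by term on (0, π), using: for integers n ≥ 1, ∫_0^π sin²(nx) dx = ∫_0^π cos²(nx) dx = π/2; for n ≠ n', ∫_0^π sin(nx)sin(n'x) dx = ∫_0^π cos(nx)cos(n'x) dx = 0; and by product-to-sum, ∫_0^π sin(nx)cos(n'x) dx = ½∫_0^π [sin((n+n')x) + sin((n−n')x)] dx, which is 0 when n+n' is even and 2n/(n²−n'²) when n+n' is odd (it need not vanish on (0, π)).
  u² squared terms: (-1)²·∫sin(2x)² dx = 1·π/2 = π/2;  (-2)²·∫cos(3x)² dx = 4·π/2 = 2*π.
  u² cross terms: 2·(-1)·(-2)·∫sin(2x)·cos(3x) dx = 4·(-4/5) = -16/5.
  So ∫_0^π u² dx = π/2 + 2*π − 16/5 = -16/5 + 5*π/2.
  (u')² squared terms: (-2)²·∫cos(2x)² dx = 4·π/2 = 2*π;  (6)²·∫sin(3x)² dx = 36·π/2 = 18*π.
  (u')² cross terms: 2·(-2)·(6)·∫cos(2x)·sin(3x) dx = -24·(6/5) = -144/5.
  So ∫_0^π (u')² dx = 2*π + 18*π − 144/5 = -144/5 + 20*π.
||u||_{H^1}^2 = (-16/5 + 5*π/2) + (-144/5 + 20*π) = -32 + 45*π/2.


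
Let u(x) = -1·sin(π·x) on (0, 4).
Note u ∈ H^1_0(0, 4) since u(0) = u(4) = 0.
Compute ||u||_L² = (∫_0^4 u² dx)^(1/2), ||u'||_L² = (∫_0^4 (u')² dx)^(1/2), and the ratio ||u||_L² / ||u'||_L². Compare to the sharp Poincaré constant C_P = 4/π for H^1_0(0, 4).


||u||_L² / ||u'||_L² = 1/π < C_P = 4/π.

u(x) = -1·sin(π·x), so u'(x) = -π*cos(π*x).
Writing u(x) = A·sin(kπx/L) with A = -1 and k = 4, use ∫_0^L sin²(kπx/L) dx = L/2 and ∫_0^L cos²(kπx/L) dx = L/2.
u² = 1·sin²(π·x) and (u')² = π^2·cos²(π·x), and each of sin², cos² integrates to L/2 = 2 over (0, 4).
∫_0^4 u² dx = 2, so ||u||_L² = sqrt(2).
∫_0^4 (u')² dx = 2*π^2, so ||u'||_L² = sqrt(2)*π.
Ratio ||u||_L² / ||u'||_L² = 1/π.
Sharp Poincaré constant on H^1_0(0, 4) is C_P = L/π = 4/π, achieved by sin(π/4·x).
This is the k = 4 harmonic; the ratio L/(kπ) is strictly less than C_P = L/π, consistent with the sharp inequality ||u||_L² ≤ C_P ||u'||_L².


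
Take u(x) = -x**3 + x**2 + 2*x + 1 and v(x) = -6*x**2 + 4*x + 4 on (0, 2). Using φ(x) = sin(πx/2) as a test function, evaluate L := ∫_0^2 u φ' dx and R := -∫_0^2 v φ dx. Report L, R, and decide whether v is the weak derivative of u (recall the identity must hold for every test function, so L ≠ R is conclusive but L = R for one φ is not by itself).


LHS = -96/π^3 + 8/π, RHS = -192/π^3 + 16/π. No, v is not the weak derivative of u.

u(x) = -x**3 + x**2 + 2*x + 1, classical derivative u'(x) = -3*x**2 + 2*x + 2.
φ(x) = sin(πx/2), so φ'(x) = π*cos(π*x/2)/2.
Note φ(0) = φ(2) = 0, so the boundary term u·φ vanishes.
LHS = ∫_0^2 u(x) φ'(x) dx = ∫_0^2 (-π*x^3*cos(π*x/2)/2 + π*x^2*cos(π*x/2)/2 + π*x*cos(π*x/2) + π*cos(π*x/2)/2) dx. Term by term:
  ∫_0^2 π*cos(π*x/2)/2 dx = 0;  ∫_0^2 π*x*cos(π*x/2) dx = -8/π;  ∫_0^2 π*x^2*cos(π*x/2)/2 dx = -8/π;
  ∫_0^2 -π*x^3*cos(π*x/2)/2 dx = -96/π^3 + 24/π.
Sum: 0 − 8/π − 8/π + -96/π^3 + 24/π = -96/π^3 + 8/π.
So LHS = -96/π^3 + 8/π.
∫_0^2 v(x) φ(x) dx = ∫_0^2 (-6*x^2*sin(π*x/2) + 4*x*sin(π*x/2) + 4*sin(π*x/2)) dx. Term by term:
  ∫_0^2 4*sin(π*x/2) dx = 16/π;  ∫_0^2 -6*x^2*sin(π*x/2) dx = -48/π + 192/π^3;  ∫_0^2 4*x*sin(π*x/2) dx = 16/π.
Sum: 16/π + -48/π + 192/π^3 + 16/π = -16/π + 192/π^3.
So RHS = -∫_0^2 v(x) φ(x) dx = -192/π^3 + 16/π.
LHS − RHS = -8/π + 96/π^3 ≠ 0, so the identity fails.
(For a valid weak derivative the identity must hold for EVERY test function, in particular this one. The failure shows v is NOT the weak derivative of u.)
Correct weak derivative would be u'(x) = -3*x**2 + 2*x + 2.


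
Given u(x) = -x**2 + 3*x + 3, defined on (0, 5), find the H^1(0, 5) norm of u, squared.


||u||_{H^1}^2 = 865/6

The H^1 norm (squared) on an interval (0, L) is
  ||u||_{H^1}^2 = ∫_0^L u(x)^2 dx + ∫_0^L u'(x)^2 dx.
Compute u'(x) = 3 - 2*x.
Then u(x)^2 = x**4 - 6*x**3 + 3*x**2 + 18*x + 9 and u'(x)^2 = 4*x**2 - 12*x + 9.
Integrate each monomial from 0 to 5 using ∫_0^5 c·x^n dx = c·5^(n+1)/(n+1):
  ∫_0^5 u(x)^2 dx = ∫_0^5 (x^4 - 6*x^3 + 3*x^2 + 18*x + 9) dx. Term by term:
    ∫_0^5 x^4 dx = 625;  ∫_0^5 -6*x^3 dx = -1875/2;  ∫_0^5 3*x^2 dx = 125;
    ∫_0^5 18*x dx = 225;  ∫_0^5 9 dx = 45.
  Sum: 625 − 1875/2 + 125 + 225 + 45 = 165/2.
  ∫_0^5 u'(x)^2 dx = ∫_0^5 (4*x^2 - 12*x + 9) dx. Term by term:
    ∫_0^5 4*x^2 dx = 500/3;  ∫_0^5 -12*x dx = -150;  ∫_0^5 9 dx = 45.
  Sum: 500/3 − 150 + 45 = 185/3.
Adding: ||u||_{H^1}^2 = 165/2 + 185/3 = 865/6.


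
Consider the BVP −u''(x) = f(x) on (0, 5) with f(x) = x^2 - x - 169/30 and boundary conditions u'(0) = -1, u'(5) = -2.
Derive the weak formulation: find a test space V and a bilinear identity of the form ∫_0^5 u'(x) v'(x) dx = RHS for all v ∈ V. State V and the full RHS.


V = H^1(0, 5) (v unrestricted at boundary; u is determined up to an additive constant); weak form: ∫_0^5 u'v' dx = ∫_0^5 (x^2 - x - 169/30) v dx − 2·v(5) + v(0) for all v ∈ V.

Multiply both sides by a test function v and integrate from 0 to 5:
  ∫_0^5 −u''(x) v(x) dx = ∫_0^5 f(x) v(x) dx.
Integrate the LHS by parts once:
  ∫_0^5 −u'' v dx = −[u'(x) v(x)]_0^5 + ∫_0^5 u'(x) v'(x) dx.
Thus ∫_0^5 u'(x) v'(x) dx = ∫_0^5 f(x) v(x) dx + [u'(x) v(x)]_0^5.
Choose V so that boundary terms are either known or forced to vanish.
u has inhomogeneous Neumann u'(0) = -1, u'(5) = -2. [u' v]_0^5 = (-2)·v(5) − (-1)·v(0) = − 2·v(5) + v(0). Take V = H^1(0, 5); boundary term becomes part of RHS.
Weak formulation: find u (satisfying any essential BC) such that ∫_0^5 u'(x) v'(x) dx = ∫_0^5 f v dx − 2·v(5) + v(0) for all v ∈ V (Neumann data are natural BCs: they enter the RHS as boundary terms).
Substituting f(x) = x^2 - x - 169/30, the right-hand side is ∫_0^5 (x^2 - x - 169/30) v dx − 2·v(5) + v(0).
Compatibility check (pure Neumann): taking v ≡ 1 ∈ V gives 0 = ∫_0^5 f dx + (-2) − (-1), i.e. ∫_0^5 f dx must equal u'(0) − u'(5) = 1. Indeed ∫_0^5 (x^2 - x - 169/30) dx = 1, so the data are compatible. The solution is then unique only up to an additive constant (fix it e.g. by requiring ∫_0^5 u dx = 0).


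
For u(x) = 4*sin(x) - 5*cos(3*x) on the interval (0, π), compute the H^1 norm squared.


||u||_{H^1(0,π)}^2 = 141*π

u'(x) = 15*sin(3*x) + 4*cos(x).
Expand u² and (u')² and integrate term by term on (0, π), using: for integers n ≥ 1, ∫_0^π sin²(nx) dx = ∫_0^π cos²(nx) dx = π/2; for n ≠ n', ∫_0^π sin(nx)sin(n'x) dx = ∫_0^π cos(nx)cos(n'x) dx = 0; and by product-to-sum, ∫_0^π sin(nx)cos(n'x) dx = ½∫_0^π [sin((n+n')x) + sin((n−n')x)] dx, which is 0 when n+n' is even and 2n/(n²−n'²) when n+n' is odd (it need not vanish on (0, π)).
  u² squared terms: (-5)²·∫cos(3x)² dx = 25·π/2 = 25*π/2;  (4)²·∫sin(x)² dx = 16·π/2 = 8*π.
  u² cross terms: 2·(-5)·(4)·∫cos(3x)·sin(x) dx = -40·(0) = 0.
  So ∫_0^π u² dx = 25*π/2 + 8*π + 0 = 41*π/2.
  (u')² squared terms: (4)²·∫cos(x)² dx = 16·π/2 = 8*π;  (15)²·∫sin(3x)² dx = 225·π/2 = 225*π/2.
  (u')² cross terms: 2·(4)·(15)·∫cos(x)·sin(3x) dx = 120·(0) = 0.
  So ∫_0^π (u')² dx = 8*π + 225*π/2 + 0 = 241*π/2.
||u||_{H^1}^2 = (41*π/2) + (241*π/2) = 141*π.


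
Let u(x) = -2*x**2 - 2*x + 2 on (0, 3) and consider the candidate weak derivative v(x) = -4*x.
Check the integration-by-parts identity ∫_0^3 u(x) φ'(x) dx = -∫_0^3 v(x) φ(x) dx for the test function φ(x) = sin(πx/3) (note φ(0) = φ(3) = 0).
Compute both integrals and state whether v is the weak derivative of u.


LHS = 48/π, RHS = 36/π. No, v is not the weak derivative of u.

u(x) = -2*x**2 - 2*x + 2, classical derivative u'(x) = -4*x - 2.
φ(x) = sin(πx/3), so φ'(x) = π*cos(π*x/3)/3.
Note φ(0) = φ(3) = 0, so the boundary term u·φ vanishes.
LHS = ∫_0^3 u(x) φ'(x) dx = ∫_0^3 (-2*π*x^2*cos(π*x/3)/3 - 2*π*x*cos(π*x/3)/3 + 2*π*cos(π*x/3)/3) dx. Term by term:
  ∫_0^3 2*π*cos(π*x/3)/3 dx = 0;  ∫_0^3 -2*π*x*cos(π*x/3)/3 dx = 12/π;  ∫_0^3 -2*π*x^2*cos(π*x/3)/3 dx = 36/π.
Sum: 0 + 12/π + 36/π = 48/π.
So LHS = 48/π.
∫_0^3 v(x) φ(x) dx = ∫_0^3 (-4*x*sin(π*x/3)) dx. Term by term:
  ∫_0^3 -4*x*sin(π*x/3) dx = -36/π.
So RHS = -∫_0^3 v(x) φ(x) dx = 36/π.
LHS − RHS = 12/π ≠ 0, so the identity fails.
(For a valid weak derivative the identity must hold for EVERY test function, in particular this one. The failure shows v is NOT the weak derivative of u.)
Correct weak derivative would be u'(x) = -4*x - 2.


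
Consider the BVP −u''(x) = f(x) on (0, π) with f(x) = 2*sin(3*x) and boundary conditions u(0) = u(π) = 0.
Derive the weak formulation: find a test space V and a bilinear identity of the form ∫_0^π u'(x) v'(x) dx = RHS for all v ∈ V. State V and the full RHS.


V = H^1_0(0, π) (so v(0) = v(π) = 0); weak form: ∫_0^π u'v' dx = ∫_0^π (2*sin(3*x)) v dx for all v ∈ V.

Multiply both sides by a test function v and integrate from 0 to π:
  ∫_0^π −u''(x) v(x) dx = ∫_0^π f(x) v(x) dx.
Integrate the LHS by parts once:
  ∫_0^π −u'' v dx = −[u'(x) v(x)]_0^π + ∫_0^π u'(x) v'(x) dx.
Thus ∫_0^π u'(x) v'(x) dx = ∫_0^π f(x) v(x) dx + [u'(x) v(x)]_0^π.
Choose V so that boundary terms are either known or forced to vanish.
u is Dirichlet: u(0) = u(π) = 0. Let V = H^1_0(0, π); then v(0) = v(π) = 0, and [u' v]_0^π = 0.
Weak formulation: find u (satisfying any essential BC) such that ∫_0^π u'(x) v'(x) dx = ∫_0^π f v dx for all v ∈ V.
Substituting f(x) = 2*sin(3*x), the right-hand side is ∫_0^π (2*sin(3*x)) v dx.


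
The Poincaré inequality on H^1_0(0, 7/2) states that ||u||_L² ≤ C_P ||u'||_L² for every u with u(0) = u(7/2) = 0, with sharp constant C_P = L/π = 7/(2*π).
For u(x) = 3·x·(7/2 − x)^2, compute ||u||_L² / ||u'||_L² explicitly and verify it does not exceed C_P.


||u||_L² / ||u'||_L² = sqrt(14)/4 < C_P = 7/(2*π).

u(x) = 3·x·(7/2 − x)^2, so u'(x) = 9*x^2 - 42*x + 147/4.
u(x) = 3·x·(7/2 − x)^2 vanishes at x = 0 and x = 7/2, so u ∈ H^1_0(0, 7/2). Differentiate via the product rule and integrate the resulting polynomials term by term.
  ∫_0^7/2 u² dx = ∫_0^7/2 (9*x^6 - 126*x^5 + 1323*x^4/2 - 3087*x^3/2 + 21609*x^2/16) dx. Term by term:
    ∫_0^7/2 9*x^6 dx = 1058841/128;  ∫_0^7/2 -126*x^5 dx = -2470629/64;  ∫_0^7/2 1323*x^4/2 dx = 22235661/320;
    ∫_0^7/2 -3087*x^3/2 dx = -7411887/128;  ∫_0^7/2 21609*x^2/16 dx = 2470629/128.
  Sum: 1058841/128 − 2470629/64 + 22235661/320 − 7411887/128 + 2470629/128 = 352947/640.
  ∫_0^7/2 (u')² dx = ∫_0^7/2 (81*x^4 - 756*x^3 + 4851*x^2/2 - 3087*x + 21609/16) dx. Term by term:
    ∫_0^7/2 81*x^4 dx = 1361367/160;  ∫_0^7/2 -756*x^3 dx = -453789/16;  ∫_0^7/2 4851*x^2/2 dx = 554631/16;
    ∫_0^7/2 -3087*x dx = -151263/8;  ∫_0^7/2 21609/16 dx = 151263/32.
  Sum: 1361367/160 − 453789/16 + 554631/16 − 151263/8 + 151263/32 = 50421/80.
∫_0^7/2 u² dx = 352947/640, so ||u||_L² = 343*sqrt(30)/80.
∫_0^7/2 (u')² dx = 50421/80, so ||u'||_L² = 49*sqrt(105)/20.
Ratio ||u||_L² / ||u'||_L² = sqrt(14)/4.
Sharp Poincaré constant on H^1_0(0, 7/2) is C_P = L/π = 7/(2*π), achieved by sin(2*π/7·x).
A polynomial bump cannot attain the sharp Poincaré constant (only the first sine eigenfunction does), so the ratio is strictly less than C_P, consistent with ||u||_L² ≤ C_P ||u'||_L².


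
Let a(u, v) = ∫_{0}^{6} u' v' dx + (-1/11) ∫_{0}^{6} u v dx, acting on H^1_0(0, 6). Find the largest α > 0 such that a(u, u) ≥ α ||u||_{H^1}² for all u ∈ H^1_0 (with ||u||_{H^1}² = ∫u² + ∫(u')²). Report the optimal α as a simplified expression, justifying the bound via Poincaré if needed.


α = (-36/11 + π^2)/(π^2 + 36)

Coercivity of a(·,·) on H^1_0(0, 6) means a(u, u) ≥ α ||u||_{H^1}² for every u ∈ H^1_0.
The interval has length L = 6, and Poincaré/coercivity depend only on L. Here a(u, u) = ∫(u')² + (-1/11)·∫u².
Here c = -1/11 < 0 with |c| < (π/L)² = π^2/36, so coercivity still holds. The condition a(u,u) ≥ α||u||_{H^1}² reads (1−α)∫(u')² ≥ (α−c)∫u². Any admissible α is ≤ 1 (rapidly oscillating u have ∫u²/∫(u')² → 0), and α = 1 would force 0 ≥ (1−c)∫u², impossible since c < 1; so 1−α > 0. By the sharp Poincaré inequality on H^1_0 of an interval of length L, ∫(u')² ≥ (π/L)²∫u² with equality for the first sine mode sin(π(x−x₀)/L) (x₀ the left endpoint), so the inequality holds for all u iff (1−α)(π/L)² ≥ α − c, i.e. α ≤ ((π/L)² + c)/((π/L)² + 1) = (1 + c(L/π)²)/(1 + (L/π)²). (Direct route, valid since c ≤ 0: Poincaré gives c∫u² ≥ c(L/π)²∫(u')², so a(u,u) ≥ (1 + c(L/π)²)∫(u')², while ||u||_{H^1}² ≤ (1 + (L/π)²)∫(u')²; dividing yields the same α.) With (π/L)² = π^2/36 and c = -1/11, the largest admissible constant is α = ((π/L)² + c)/((π/L)² + 1).
Simplifying, α = (-36/11 + π^2)/(π^2 + 36).


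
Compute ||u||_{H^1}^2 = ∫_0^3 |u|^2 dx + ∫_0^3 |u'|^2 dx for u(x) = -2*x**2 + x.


||u||_{H^1}^2 = 1167/5

The H^1 norm (squared) on an interval (0, L) is
  ||u||_{H^1}^2 = ∫_0^L u(x)^2 dx + ∫_0^L u'(x)^2 dx.
Compute u'(x) = 1 - 4*x.
Then u(x)^2 = 4*x**4 - 4*x**3 + x**2 and u'(x)^2 = 16*x**2 - 8*x + 1.
Integrate each monomial from 0 to 3 using ∫_0^3 c·x^n dx = c·3^(n+1)/(n+1):
  ∫_0^3 u(x)^2 dx = ∫_0^3 (4*x^4 - 4*x^3 + x^2) dx. Term by term:
    ∫_0^3 4*x^4 dx = 972/5;  ∫_0^3 -4*x^3 dx = -81;  ∫_0^3 x^2 dx = 9.
  Sum: 972/5 − 81 + 9 = 612/5.
  ∫_0^3 u'(x)^2 dx = ∫_0^3 (16*x^2 - 8*x + 1) dx. Term by term:
    ∫_0^3 16*x^2 dx = 144;  ∫_0^3 -8*x dx = -36;  ∫_0^3 1 dx = 3.
  Sum: 144 − 36 + 3 = 111.
Adding: ||u||_{H^1}^2 = 612/5 + 111 = 1167/5.
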